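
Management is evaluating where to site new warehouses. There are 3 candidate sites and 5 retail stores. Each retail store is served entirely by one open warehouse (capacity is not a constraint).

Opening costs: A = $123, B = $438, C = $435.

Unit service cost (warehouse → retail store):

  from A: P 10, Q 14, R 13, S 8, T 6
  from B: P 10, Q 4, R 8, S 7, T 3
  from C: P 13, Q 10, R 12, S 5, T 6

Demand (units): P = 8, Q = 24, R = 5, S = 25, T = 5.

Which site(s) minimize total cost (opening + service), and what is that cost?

Open A only; minimum total cost 834.

For any fixed open set, each retail store goes to its cheapest open site; total = fixed + service.
{A}: P→A 10·8=80, Q→A 14·24=336, R→A 13·5=65, S→A 8·25=200, T→A 6·5=30. Service 711; fixed 123; total 834.
{B}: service 406 + fixed 438 = 844
{A, B}: P→A 10·8=80, Q→B 4·24=96, R→B 8·5=40, S→B 7·25=175, T→B 3·5=15. Service 406; fixed 561; total 967.
{A, B, C}: P→A 10·8=80, Q→B 4·24=96, R→B 8·5=40, S→C 5·25=125, T→B 3·5=15. Service 356; fixed 996; total 1352.
(All 7 nonempty subsets were checked; A only is lowest.)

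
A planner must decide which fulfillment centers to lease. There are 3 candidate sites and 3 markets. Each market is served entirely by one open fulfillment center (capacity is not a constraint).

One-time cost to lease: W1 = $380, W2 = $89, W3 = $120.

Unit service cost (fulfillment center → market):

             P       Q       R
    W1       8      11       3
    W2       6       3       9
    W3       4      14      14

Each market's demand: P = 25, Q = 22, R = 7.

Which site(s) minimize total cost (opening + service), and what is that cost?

For any fixed open set, each market goes to its cheapest open site; total = fixed + service.
{W2}: P→W2 6·25=150, Q→W2 3·22=66, R→W2 9·7=63. Service 279; fixed 89; total 368.
{W2, W3}: P→W3 4·25=100, Q→W2 3·22=66, R→W2 9·7=63. Service 229; fixed 209; total 438.
{W3}: P→W3 4·25=100, Q→W3 14·22=308, R→W3 14·7=98. Service 506; fixed 120; total 626.
{W1, W2, W3}: service 187 + fixed 589 = 776
No other subset beats 368.

Open W2 only; minimum total cost 368.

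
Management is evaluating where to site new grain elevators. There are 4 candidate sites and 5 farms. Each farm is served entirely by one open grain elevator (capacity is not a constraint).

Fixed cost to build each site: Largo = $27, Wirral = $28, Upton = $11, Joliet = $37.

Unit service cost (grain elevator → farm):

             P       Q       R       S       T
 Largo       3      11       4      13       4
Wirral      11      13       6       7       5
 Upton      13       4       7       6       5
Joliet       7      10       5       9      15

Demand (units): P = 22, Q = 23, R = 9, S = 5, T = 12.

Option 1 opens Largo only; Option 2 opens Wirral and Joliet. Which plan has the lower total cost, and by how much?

Option 1: {Largo}: P→Largo 3·22=66, Q→Largo 11·23=253, R→Largo 4·9=36, S→Largo 13·5=65, T→Largo 4·12=48. Service 468; fixed 27; total 495.
Option 2: {Wirral, Joliet}: P→Joliet 7·22=154, Q→Joliet 10·23=230, R→Joliet 5·9=45, S→Wirral 7·5=35, T→Wirral 5·12=60. Service 524; fixed 65; total 589.
Difference: |495 − 589| = 94.

Option 1 is cheaper by 94.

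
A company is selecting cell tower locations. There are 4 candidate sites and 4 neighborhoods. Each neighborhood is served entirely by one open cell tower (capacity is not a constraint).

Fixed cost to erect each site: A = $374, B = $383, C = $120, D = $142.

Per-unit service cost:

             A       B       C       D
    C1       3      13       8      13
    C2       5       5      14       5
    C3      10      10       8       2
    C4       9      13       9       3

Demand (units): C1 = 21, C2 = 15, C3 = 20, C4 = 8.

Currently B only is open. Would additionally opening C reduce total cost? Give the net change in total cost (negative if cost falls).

Current service cost with {B}: 652.
Adding C: each neighborhood re-picks its cheapest; new service cost 475, saving 177.
Extra fixed cost: 120. Net change = 120 − 177 = -57.
(Totals: 1035 → 978.)

Yes — net change −57 (cost falls by 57).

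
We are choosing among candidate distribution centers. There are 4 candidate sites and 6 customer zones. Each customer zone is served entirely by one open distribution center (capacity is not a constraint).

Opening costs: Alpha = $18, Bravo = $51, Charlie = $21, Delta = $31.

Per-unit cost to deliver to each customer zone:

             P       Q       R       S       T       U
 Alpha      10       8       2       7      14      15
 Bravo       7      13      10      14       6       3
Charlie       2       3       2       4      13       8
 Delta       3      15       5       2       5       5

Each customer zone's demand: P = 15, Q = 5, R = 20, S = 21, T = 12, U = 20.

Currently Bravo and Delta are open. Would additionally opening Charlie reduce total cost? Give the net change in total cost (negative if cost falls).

Yes — net change −104 (cost falls by 104).

Current service cost with {Bravo, Delta}: 372.
Adding Charlie: each customer zone re-picks its cheapest; new service cost 247, saving 125.
Extra fixed cost: 21. Net change = 21 − 125 = -104.
(Totals: 454 → 350.)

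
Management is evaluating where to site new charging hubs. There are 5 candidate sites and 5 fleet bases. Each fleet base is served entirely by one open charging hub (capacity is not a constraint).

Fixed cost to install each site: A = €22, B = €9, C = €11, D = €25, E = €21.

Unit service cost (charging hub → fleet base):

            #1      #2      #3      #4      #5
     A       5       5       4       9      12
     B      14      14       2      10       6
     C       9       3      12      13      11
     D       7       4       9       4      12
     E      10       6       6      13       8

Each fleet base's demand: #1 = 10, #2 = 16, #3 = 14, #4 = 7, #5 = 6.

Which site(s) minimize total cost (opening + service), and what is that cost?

For any fixed open set, each fleet base goes to its cheapest open site; total = fixed + service.
{B, C, D}: #1→D 7·10=70, #2→C 3·16=48, #3→B 2·14=28, #4→D 4·7=28, #5→B 6·6=36. Service 210; fixed 45; total 255.
{A, B, C, D}: service 190 + fixed 67 = 257
{B, D}: service 226 + fixed 34 = 260
{A, B, C, D, E}: service 190 + fixed 88 = 278
No other subset beats 255.

Open B, C and D; minimum total cost 255.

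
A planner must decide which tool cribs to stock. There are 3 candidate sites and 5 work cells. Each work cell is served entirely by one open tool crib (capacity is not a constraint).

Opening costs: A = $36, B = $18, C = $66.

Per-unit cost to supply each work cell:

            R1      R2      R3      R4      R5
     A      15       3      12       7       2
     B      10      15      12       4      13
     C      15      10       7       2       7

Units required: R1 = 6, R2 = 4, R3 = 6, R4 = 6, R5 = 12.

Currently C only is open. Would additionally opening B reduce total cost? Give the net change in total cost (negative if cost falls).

Yes — net change −12 (cost falls by 12).

Current service cost with {C}: 268.
Adding B: each work cell re-picks its cheapest; new service cost 238, saving 30.
Extra fixed cost: 18. Net change = 18 − 30 = -12.
(Totals: 334 → 322.)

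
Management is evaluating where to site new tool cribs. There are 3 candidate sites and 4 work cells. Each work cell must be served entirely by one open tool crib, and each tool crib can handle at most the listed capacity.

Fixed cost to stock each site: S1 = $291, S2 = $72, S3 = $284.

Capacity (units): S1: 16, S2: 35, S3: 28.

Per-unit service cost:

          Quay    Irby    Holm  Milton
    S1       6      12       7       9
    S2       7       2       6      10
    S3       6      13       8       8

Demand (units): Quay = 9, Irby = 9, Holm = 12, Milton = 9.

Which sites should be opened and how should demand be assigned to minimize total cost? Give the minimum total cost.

Minimum total cost: 572

Open {S2, S3}: Quay→S3 6·9=54, Irby→S2 2·9=18, Holm→S2 6·12=72, Milton→S3 8·9=72.
Loads: S2 carries 21/35, S3 carries 18/28. Service 216; fixed 356; total 572.
Next best feasible plan costs 581.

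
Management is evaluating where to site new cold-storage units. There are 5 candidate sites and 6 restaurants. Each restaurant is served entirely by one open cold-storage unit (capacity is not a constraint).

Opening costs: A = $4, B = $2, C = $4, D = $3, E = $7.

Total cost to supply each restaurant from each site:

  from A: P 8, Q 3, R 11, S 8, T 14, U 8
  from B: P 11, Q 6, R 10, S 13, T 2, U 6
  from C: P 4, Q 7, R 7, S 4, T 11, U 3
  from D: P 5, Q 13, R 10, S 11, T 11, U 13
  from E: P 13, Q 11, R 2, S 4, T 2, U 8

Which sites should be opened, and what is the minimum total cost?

Open B and C; minimum total cost 32.

For any fixed open set, each restaurant goes to its cheapest open site; total = fixed + service.
{B, C}: P→C 4, Q→B 6, R→C 7, S→C 4, T→B 2, U→C 3. Service 26; fixed 6; total 32.
{A, B, C}: service 23 + fixed 10 = 33
{A, C, E}: service 18 + fixed 15 = 33
{A, B, C, D, E}: service 18 + fixed 20 = 38
No other subset beats 32.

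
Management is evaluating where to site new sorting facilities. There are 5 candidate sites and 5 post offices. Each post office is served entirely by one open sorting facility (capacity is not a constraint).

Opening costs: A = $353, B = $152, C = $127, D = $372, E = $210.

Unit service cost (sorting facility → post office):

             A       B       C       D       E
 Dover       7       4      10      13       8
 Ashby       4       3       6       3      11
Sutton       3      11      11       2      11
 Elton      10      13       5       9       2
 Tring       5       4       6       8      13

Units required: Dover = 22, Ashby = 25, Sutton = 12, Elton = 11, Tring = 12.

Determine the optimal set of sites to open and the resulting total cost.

For any fixed open set, each post office goes to its cheapest open site; total = fixed + service.
{B}: Dover→B 4·22=88, Ashby→B 3·25=75, Sutton→B 11·12=132, Elton→B 13·11=143, Tring→B 4·12=48. Service 486; fixed 152; total 638.
{B, C}: service 398 + fixed 279 = 677
{B, E}: Dover→B 4·22=88, Ashby→B 3·25=75, Sutton→B 11·12=132, Elton→E 2·11=22, Tring→B 4·12=48. Service 365; fixed 362; total 727.
{A, B, C, D, E}: Dover→B 4·22=88, Ashby→B 3·25=75, Sutton→D 2·12=24, Elton→E 2·11=22, Tring→B 4·12=48. Service 257; fixed 1214; total 1471.
No other subset beats 638.

Open B only; minimum total cost 638.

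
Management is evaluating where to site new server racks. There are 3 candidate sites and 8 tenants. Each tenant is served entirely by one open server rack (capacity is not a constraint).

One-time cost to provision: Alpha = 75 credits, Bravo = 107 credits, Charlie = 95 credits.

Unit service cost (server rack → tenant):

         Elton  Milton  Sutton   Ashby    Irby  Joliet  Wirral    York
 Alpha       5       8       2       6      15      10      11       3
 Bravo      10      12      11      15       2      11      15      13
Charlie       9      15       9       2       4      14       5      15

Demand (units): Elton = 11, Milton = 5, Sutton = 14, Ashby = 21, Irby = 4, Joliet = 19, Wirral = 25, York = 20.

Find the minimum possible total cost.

Minimum total cost: 726

For any fixed open set, each tenant goes to its cheapest open site; total = fixed + service.
{Alpha, Charlie}: Elton→Alpha 5·11=55, Milton→Alpha 8·5=40, Sutton→Alpha 2·14=28, Ashby→Charlie 2·21=42, Irby→Charlie 4·4=16, Joliet→Alpha 10·19=190, Wirral→Charlie 5·25=125, York→Alpha 3·20=60. Service 556; fixed 170; total 726.
{Alpha, Bravo, Charlie}: Elton→Alpha 5·11=55, Milton→Alpha 8·5=40, Sutton→Alpha 2·14=28, Ashby→Charlie 2·21=42, Irby→Bravo 2·4=8, Joliet→Alpha 10·19=190, Wirral→Charlie 5·25=125, York→Alpha 3·20=60. Service 548; fixed 277; total 825.
{Alpha}: Elton→Alpha 5·11=55, Milton→Alpha 8·5=40, Sutton→Alpha 2·14=28, Ashby→Alpha 6·21=126, Irby→Alpha 15·4=60, Joliet→Alpha 10·19=190, Wirral→Alpha 11·25=275, York→Alpha 3·20=60. Service 834; fixed 75; total 909.
No other subset beats 726.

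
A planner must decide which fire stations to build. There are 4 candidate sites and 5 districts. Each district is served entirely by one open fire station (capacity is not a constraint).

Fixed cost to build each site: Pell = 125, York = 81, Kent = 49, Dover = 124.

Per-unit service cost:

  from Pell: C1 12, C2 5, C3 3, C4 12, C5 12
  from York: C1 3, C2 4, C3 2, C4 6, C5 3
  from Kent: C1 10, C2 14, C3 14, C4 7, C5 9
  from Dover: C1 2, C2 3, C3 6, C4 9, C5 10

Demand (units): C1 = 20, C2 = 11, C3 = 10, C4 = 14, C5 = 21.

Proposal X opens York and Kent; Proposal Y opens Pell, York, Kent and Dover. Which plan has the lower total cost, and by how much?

Proposal X is cheaper by 218.

Proposal X: {York, Kent}: C1→York 3·20=60, C2→York 4·11=44, C3→York 2·10=20, C4→York 6·14=84, C5→York 3·21=63. Service 271; fixed 130; total 401.
Proposal Y: {Pell, York, Kent, Dover}: C1→Dover 2·20=40, C2→Dover 3·11=33, C3→York 2·10=20, C4→York 6·14=84, C5→York 3·21=63. Service 240; fixed 379; total 619.
Difference: |401 − 619| = 218.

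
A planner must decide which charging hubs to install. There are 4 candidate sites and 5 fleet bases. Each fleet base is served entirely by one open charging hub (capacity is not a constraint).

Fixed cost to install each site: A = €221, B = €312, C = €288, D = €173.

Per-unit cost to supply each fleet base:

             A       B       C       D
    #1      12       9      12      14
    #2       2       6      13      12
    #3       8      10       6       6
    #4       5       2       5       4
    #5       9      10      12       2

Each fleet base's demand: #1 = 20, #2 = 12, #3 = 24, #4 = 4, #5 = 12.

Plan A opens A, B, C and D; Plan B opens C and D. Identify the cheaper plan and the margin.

Plan B is cheaper by 345.

Plan A: {A, B, C, D}: #1→B 9·20=180, #2→A 2·12=24, #3→C 6·24=144, #4→B 2·4=8, #5→D 2·12=24. Service 380; fixed 994; total 1374.
Plan B: {C, D}: #1→C 12·20=240, #2→D 12·12=144, #3→C 6·24=144, #4→D 4·4=16, #5→D 2·12=24. Service 568; fixed 461; total 1029.
Difference: |1374 − 1029| = 345.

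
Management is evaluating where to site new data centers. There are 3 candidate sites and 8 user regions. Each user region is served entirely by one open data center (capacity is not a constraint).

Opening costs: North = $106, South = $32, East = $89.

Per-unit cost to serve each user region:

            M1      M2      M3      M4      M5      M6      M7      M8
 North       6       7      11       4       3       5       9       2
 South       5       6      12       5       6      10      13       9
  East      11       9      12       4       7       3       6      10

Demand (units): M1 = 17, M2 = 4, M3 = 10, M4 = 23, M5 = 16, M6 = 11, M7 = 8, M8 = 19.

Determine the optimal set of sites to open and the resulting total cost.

For any fixed open set, each user region goes to its cheapest open site; total = fixed + service.
{North}: M1→North 6·17=102, M2→North 7·4=28, M3→North 11·10=110, M4→North 4·23=92, M5→North 3·16=48, M6→North 5·11=55, M7→North 9·8=72, M8→North 2·19=38. Service 545; fixed 106; total 651.
{North, South}: service 524 + fixed 138 = 662
{North, East}: service 499 + fixed 195 = 694
{North, South, East}: M1→South 5·17=85, M2→South 6·4=24, M3→North 11·10=110, M4→North 4·23=92, M5→North 3·16=48, M6→East 3·11=33, M7→East 6·8=48, M8→North 2·19=38. Service 478; fixed 227; total 705.
(All 7 nonempty subsets were checked; North only is lowest.)

Open North only; minimum total cost 651.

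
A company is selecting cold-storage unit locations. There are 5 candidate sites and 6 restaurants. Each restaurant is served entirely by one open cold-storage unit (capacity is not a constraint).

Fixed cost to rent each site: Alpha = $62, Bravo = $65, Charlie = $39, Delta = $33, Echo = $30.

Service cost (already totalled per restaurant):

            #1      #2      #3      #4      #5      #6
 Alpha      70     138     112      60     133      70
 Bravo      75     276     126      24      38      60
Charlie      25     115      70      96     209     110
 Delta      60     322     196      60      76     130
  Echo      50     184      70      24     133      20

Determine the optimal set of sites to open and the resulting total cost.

For any fixed open set, each restaurant goes to its cheapest open site; total = fixed + service.
{Bravo, Charlie, Echo}: #1→Charlie 25, #2→Charlie 115, #3→Charlie 70, #4→Bravo 24, #5→Bravo 38, #6→Echo 20. Service 292; fixed 134; total 426.
{Charlie, Delta, Echo}: service 330 + fixed 102 = 432
{Bravo, Charlie}: #1→Charlie 25, #2→Charlie 115, #3→Charlie 70, #4→Bravo 24, #5→Bravo 38, #6→Bravo 60. Service 332; fixed 104; total 436.
{Alpha, Bravo, Charlie, Delta, Echo}: service 292 + fixed 229 = 521
No other subset beats 426.

Open Bravo, Charlie and Echo; minimum total cost 426.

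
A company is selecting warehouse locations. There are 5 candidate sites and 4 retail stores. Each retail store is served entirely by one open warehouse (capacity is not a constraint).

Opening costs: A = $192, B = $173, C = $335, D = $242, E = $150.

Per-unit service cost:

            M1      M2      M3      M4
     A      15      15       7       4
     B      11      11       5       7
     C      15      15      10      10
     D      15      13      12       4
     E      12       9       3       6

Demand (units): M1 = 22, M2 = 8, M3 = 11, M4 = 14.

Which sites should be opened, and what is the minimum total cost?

Open E only; minimum total cost 603.

For any fixed open set, each retail store goes to its cheapest open site; total = fixed + service.
{E}: M1→E 12·22=264, M2→E 9·8=72, M3→E 3·11=33, M4→E 6·14=84. Service 453; fixed 150; total 603.
{B}: M1→B 11·22=242, M2→B 11·8=88, M3→B 5·11=55, M4→B 7·14=98. Service 483; fixed 173; total 656.
{B, E}: service 431 + fixed 323 = 754
{A, B, C, D, E}: service 403 + fixed 1092 = 1495
No other subset beats 603.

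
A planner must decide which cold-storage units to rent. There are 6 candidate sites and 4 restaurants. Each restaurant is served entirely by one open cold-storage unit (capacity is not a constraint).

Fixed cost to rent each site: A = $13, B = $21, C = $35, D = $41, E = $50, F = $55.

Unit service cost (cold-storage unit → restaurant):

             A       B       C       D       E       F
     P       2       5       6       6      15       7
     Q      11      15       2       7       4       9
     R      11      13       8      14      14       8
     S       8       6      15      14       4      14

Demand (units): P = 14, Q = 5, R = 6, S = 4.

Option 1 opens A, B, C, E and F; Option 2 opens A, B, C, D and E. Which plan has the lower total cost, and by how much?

Option 2 is cheaper by 14.

Option 1: {A, B, C, E, F}: P→A 2·14=28, Q→C 2·5=10, R→C 8·6=48, S→E 4·4=16. Service 102; fixed 174; total 276.
Option 2: {A, B, C, D, E}: P→A 2·14=28, Q→C 2·5=10, R→C 8·6=48, S→E 4·4=16. Service 102; fixed 160; total 262.
Difference: |276 − 262| = 14.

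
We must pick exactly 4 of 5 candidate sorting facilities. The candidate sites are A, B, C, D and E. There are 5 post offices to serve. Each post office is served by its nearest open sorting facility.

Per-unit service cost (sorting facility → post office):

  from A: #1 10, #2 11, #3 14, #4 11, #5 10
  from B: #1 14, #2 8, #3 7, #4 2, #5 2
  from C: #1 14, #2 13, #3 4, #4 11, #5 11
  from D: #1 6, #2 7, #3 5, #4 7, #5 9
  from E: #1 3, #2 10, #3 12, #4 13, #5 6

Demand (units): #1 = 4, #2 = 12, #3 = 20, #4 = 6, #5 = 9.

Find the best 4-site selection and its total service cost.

Choose B, C, D and E; total service cost 206.

With exactly 4 open, each post office uses its cheapest among the chosen.
{B, C, D, E}: #1→E 3·4=12, #2→D 7·12=84, #3→C 4·20=80, #4→B 2·6=12, #5→B 2·9=18. Service cost 206.
{A, B, C, D}: service cost 218
{A, B, C, E}: service cost 218
Among all 5 size-4 choices, {B, C, D, E} is lowest.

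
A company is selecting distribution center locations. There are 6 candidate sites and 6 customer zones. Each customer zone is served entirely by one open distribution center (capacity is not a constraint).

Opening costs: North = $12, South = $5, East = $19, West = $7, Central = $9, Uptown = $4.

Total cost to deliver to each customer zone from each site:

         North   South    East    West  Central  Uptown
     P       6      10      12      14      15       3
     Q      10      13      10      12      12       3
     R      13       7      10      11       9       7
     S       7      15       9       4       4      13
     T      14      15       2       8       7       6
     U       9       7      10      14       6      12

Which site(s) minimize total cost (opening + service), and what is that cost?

Open Central and Uptown; minimum total cost 42.

For any fixed open set, each customer zone goes to its cheapest open site; total = fixed + service.
{Central, Uptown}: P→Uptown 3, Q→Uptown 3, R→Uptown 7, S→Central 4, T→Uptown 6, U→Central 6. Service 29; fixed 13; total 42.
{South, West, Uptown}: service 30 + fixed 16 = 46
{West, Uptown}: service 35 + fixed 11 = 46
{North, South, East, West, Central, Uptown}: P→Uptown 3, Q→Uptown 3, R→South 7, S→West 4, T→East 2, U→Central 6. Service 25; fixed 56; total 81.
No other subset beats 42.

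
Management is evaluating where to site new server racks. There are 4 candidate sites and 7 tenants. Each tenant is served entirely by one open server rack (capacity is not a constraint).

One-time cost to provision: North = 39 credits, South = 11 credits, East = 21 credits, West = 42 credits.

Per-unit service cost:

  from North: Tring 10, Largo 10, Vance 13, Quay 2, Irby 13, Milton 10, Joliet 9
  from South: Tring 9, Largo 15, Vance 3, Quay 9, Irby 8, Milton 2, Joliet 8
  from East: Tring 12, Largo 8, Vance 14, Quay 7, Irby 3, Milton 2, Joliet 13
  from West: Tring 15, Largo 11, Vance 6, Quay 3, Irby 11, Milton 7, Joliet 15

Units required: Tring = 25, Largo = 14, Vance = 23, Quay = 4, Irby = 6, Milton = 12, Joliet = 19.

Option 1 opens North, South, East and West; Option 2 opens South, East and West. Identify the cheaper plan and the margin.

Option 2 is cheaper by 35.

Option 1: {North, South, East, West}: Tring→South 9·25=225, Largo→East 8·14=112, Vance→South 3·23=69, Quay→North 2·4=8, Irby→East 3·6=18, Milton→South 2·12=24, Joliet→South 8·19=152. Service 608; fixed 113; total 721.
Option 2: {South, East, West}: Tring→South 9·25=225, Largo→East 8·14=112, Vance→South 3·23=69, Quay→West 3·4=12, Irby→East 3·6=18, Milton→South 2·12=24, Joliet→South 8·19=152. Service 612; fixed 74; total 686.
Difference: |721 − 686| = 35.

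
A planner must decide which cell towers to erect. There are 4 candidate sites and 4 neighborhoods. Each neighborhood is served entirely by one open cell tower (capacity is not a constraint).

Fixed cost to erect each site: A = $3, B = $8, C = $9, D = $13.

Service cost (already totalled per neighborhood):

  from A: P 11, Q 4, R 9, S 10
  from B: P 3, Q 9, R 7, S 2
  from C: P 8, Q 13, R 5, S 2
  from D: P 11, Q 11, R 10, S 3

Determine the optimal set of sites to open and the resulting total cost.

For any fixed open set, each neighborhood goes to its cheapest open site; total = fixed + service.
{A, B}: P→B 3, Q→A 4, R→B 7, S→B 2. Service 16; fixed 11; total 27.
{B}: P→B 3, Q→B 9, R→B 7, S→B 2. Service 21; fixed 8; total 29.
{A, C}: P→C 8, Q→A 4, R→C 5, S→C 2. Service 19; fixed 12; total 31.
{A, B, C, D}: P→B 3, Q→A 4, R→C 5, S→B 2. Service 14; fixed 33; total 47.
No other subset beats 27.

Open A and B; minimum total cost 27.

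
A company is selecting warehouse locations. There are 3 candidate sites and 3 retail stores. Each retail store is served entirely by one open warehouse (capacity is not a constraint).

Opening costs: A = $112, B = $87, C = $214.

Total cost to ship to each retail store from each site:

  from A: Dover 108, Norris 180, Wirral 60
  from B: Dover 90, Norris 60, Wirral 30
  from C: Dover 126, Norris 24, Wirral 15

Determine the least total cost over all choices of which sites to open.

Minimum total cost: 267

For any fixed open set, each retail store goes to its cheapest open site; total = fixed + service.
{B}: Dover→B 90, Norris→B 60, Wirral→B 30. Service 180; fixed 87; total 267.
{A, B}: service 180 + fixed 199 = 379
{C}: service 165 + fixed 214 = 379
{A, B, C}: Dover→B 90, Norris→C 24, Wirral→C 15. Service 129; fixed 413; total 542.
No other subset beats 267.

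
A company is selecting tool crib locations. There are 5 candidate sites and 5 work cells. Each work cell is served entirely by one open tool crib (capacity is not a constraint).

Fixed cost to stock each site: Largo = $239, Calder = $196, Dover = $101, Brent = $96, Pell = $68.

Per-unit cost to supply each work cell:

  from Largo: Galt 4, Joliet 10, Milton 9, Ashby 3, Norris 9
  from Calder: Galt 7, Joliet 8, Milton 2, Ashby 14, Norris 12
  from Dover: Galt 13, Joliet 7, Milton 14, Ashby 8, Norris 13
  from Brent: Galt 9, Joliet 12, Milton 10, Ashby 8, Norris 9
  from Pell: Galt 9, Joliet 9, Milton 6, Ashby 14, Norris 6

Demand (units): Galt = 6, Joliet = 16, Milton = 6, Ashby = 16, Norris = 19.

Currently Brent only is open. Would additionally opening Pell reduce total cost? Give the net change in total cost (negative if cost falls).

Yes — net change −61 (cost falls by 61).

Current service cost with {Brent}: 605.
Adding Pell: each work cell re-picks its cheapest; new service cost 476, saving 129.
Extra fixed cost: 68. Net change = 68 − 129 = -61.
(Totals: 701 → 640.)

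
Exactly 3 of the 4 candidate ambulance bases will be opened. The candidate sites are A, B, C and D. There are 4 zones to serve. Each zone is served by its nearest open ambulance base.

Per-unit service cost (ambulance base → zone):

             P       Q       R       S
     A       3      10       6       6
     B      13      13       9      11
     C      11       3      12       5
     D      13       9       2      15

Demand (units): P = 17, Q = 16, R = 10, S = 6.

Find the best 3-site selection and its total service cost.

With exactly 3 open, each zone uses its cheapest among the chosen.
{A, C, D}: P→A 3·17=51, Q→C 3·16=48, R→D 2·10=20, S→C 5·6=30. Service cost 149.
{A, B, C}: service cost 189
{A, B, D}: service cost 251
Among all 4 size-3 choices, {A, C, D} is lowest.

Choose A, C and D; total service cost 149.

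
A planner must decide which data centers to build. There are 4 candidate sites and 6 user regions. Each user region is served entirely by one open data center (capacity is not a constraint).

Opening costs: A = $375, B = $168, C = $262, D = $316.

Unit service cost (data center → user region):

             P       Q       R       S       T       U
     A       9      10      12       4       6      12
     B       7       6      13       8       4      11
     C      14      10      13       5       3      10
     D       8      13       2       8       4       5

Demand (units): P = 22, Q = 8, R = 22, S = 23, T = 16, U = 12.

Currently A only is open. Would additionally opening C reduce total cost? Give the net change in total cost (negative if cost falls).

Current service cost with {A}: 874.
Adding C: each user region re-picks its cheapest; new service cost 802, saving 72.
Extra fixed cost: 262. Net change = 262 − 72 = 190.
(Totals: 1249 → 1439.)

No — net change +190 (cost rises by 190).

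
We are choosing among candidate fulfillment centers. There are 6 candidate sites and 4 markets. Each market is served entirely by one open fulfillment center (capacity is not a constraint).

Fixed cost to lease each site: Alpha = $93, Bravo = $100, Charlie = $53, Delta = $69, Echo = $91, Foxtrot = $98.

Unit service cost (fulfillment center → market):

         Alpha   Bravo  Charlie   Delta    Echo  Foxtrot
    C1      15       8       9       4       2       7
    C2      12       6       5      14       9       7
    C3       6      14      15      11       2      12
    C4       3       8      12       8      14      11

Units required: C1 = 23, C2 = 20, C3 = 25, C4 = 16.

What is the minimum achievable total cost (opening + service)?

For any fixed open set, each market goes to its cheapest open site; total = fixed + service.
{Alpha, Charlie, Echo}: C1→Echo 2·23=46, C2→Charlie 5·20=100, C3→Echo 2·25=50, C4→Alpha 3·16=48. Service 244; fixed 237; total 481.
{Alpha, Echo}: service 324 + fixed 184 = 508
{Charlie, Echo}: C1→Echo 2·23=46, C2→Charlie 5·20=100, C3→Echo 2·25=50, C4→Charlie 12·16=192. Service 388; fixed 144; total 532.
{Alpha, Bravo, Charlie, Delta, Echo, Foxtrot}: service 244 + fixed 504 = 748
No other subset beats 481.

Minimum total cost: 481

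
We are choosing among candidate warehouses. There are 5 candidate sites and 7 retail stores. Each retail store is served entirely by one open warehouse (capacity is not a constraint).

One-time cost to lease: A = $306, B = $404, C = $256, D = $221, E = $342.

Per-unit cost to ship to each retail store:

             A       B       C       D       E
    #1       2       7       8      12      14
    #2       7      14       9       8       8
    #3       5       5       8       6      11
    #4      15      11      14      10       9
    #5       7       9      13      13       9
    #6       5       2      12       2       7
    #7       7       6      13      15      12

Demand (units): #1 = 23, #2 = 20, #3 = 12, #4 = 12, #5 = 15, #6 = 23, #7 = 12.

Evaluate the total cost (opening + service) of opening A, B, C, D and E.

Each retail store is assigned to its cheapest site among the open ones.
{A, B, C, D, E}: #1→A 2·23=46, #2→A 7·20=140, #3→A 5·12=60, #4→E 9·12=108, #5→A 7·15=105, #6→B 2·23=46, #7→B 6·12=72. Service 577; fixed 1529; total 2106.

Total cost: 2106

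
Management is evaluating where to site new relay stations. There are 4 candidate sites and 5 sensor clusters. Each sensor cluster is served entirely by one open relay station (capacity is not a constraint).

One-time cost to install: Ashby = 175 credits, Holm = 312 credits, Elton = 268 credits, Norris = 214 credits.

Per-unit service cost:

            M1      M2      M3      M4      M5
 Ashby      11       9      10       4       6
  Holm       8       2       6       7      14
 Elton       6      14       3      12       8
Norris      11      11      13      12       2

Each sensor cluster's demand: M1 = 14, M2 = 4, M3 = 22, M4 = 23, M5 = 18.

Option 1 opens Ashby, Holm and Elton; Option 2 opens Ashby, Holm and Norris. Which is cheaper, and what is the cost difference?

Option 1: {Ashby, Holm, Elton}: M1→Elton 6·14=84, M2→Holm 2·4=8, M3→Elton 3·22=66, M4→Ashby 4·23=92, M5→Ashby 6·18=108. Service 358; fixed 755; total 1113.
Option 2: {Ashby, Holm, Norris}: M1→Holm 8·14=112, M2→Holm 2·4=8, M3→Holm 6·22=132, M4→Ashby 4·23=92, M5→Norris 2·18=36. Service 380; fixed 701; total 1081.
Difference: |1113 − 1081| = 32.

Option 2 is cheaper by 32.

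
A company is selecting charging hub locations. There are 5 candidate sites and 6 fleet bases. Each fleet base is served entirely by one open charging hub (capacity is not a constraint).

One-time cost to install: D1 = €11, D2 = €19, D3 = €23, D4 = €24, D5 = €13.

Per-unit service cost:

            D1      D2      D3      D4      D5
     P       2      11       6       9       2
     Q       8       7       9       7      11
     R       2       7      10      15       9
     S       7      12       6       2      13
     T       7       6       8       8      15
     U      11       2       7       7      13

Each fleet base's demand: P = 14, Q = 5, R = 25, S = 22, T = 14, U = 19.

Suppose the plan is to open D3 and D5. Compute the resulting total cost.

Each fleet base is assigned to its cheapest site among the open ones.
{D3, D5}: P→D5 2·14=28, Q→D3 9·5=45, R→D5 9·25=225, S→D3 6·22=132, T→D3 8·14=112, U→D3 7·19=133. Service 675; fixed 36; total 711.

Total cost: 711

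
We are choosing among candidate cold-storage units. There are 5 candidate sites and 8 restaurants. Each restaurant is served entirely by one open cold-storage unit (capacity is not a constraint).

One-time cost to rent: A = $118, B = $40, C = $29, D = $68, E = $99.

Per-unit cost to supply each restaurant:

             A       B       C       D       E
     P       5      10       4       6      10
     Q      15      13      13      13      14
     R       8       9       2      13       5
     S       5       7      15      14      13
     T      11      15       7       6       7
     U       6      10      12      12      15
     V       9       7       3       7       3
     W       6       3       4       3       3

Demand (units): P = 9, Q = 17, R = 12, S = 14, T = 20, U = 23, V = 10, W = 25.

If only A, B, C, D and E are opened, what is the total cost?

Total cost: 1068

Each restaurant is assigned to its cheapest site among the open ones.
{A, B, C, D, E}: P→C 4·9=36, Q→B 13·17=221, R→C 2·12=24, S→A 5·14=70, T→D 6·20=120, U→A 6·23=138, V→C 3·10=30, W→B 3·25=75. Service 714; fixed 354; total 1068.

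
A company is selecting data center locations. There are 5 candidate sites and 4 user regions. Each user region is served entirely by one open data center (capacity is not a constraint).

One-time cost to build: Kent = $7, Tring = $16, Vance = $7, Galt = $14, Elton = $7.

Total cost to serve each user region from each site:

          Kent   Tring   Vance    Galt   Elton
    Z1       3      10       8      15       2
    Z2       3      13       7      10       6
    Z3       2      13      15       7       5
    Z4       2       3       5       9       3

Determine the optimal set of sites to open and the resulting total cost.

Open Kent only; minimum total cost 17.

For any fixed open set, each user region goes to its cheapest open site; total = fixed + service.
{Kent}: Z1→Kent 3, Z2→Kent 3, Z3→Kent 2, Z4→Kent 2. Service 10; fixed 7; total 17.
{Kent, Elton}: Z1→Elton 2, Z2→Kent 3, Z3→Kent 2, Z4→Kent 2. Service 9; fixed 14; total 23.
{Elton}: Z1→Elton 2, Z2→Elton 6, Z3→Elton 5, Z4→Elton 3. Service 16; fixed 7; total 23.
{Kent, Tring, Vance, Galt, Elton}: service 9 + fixed 51 = 60
No other subset beats 17.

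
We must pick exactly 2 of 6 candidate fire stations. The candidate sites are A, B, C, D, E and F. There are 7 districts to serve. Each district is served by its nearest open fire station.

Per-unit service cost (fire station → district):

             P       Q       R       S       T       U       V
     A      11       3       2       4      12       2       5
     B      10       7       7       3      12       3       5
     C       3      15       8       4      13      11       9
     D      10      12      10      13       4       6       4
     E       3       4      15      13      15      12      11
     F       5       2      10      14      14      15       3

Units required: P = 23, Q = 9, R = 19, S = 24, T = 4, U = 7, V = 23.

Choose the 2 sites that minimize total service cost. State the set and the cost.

Choose A and F; total service cost 398.

With exactly 2 open, each district uses its cheapest among the chosen.
{A, F}: P→F 5·23=115, Q→F 2·9=18, R→A 2·19=38, S→A 4·24=96, T→A 12·4=48, U→A 2·7=14, V→F 3·23=69. Service cost 398.
{A, C}: service cost 407
{A, E}: service cost 407
Among all 15 size-2 choices, {A, F} is lowest.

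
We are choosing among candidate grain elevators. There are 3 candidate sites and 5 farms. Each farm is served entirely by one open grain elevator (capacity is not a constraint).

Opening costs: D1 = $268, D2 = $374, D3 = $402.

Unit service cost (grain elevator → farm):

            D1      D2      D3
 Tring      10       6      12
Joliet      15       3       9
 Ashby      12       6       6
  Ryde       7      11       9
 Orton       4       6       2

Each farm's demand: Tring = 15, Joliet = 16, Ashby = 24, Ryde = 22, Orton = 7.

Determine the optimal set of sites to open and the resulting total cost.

For any fixed open set, each farm goes to its cheapest open site; total = fixed + service.
{D2}: Tring→D2 6·15=90, Joliet→D2 3·16=48, Ashby→D2 6·24=144, Ryde→D2 11·22=242, Orton→D2 6·7=42. Service 566; fixed 374; total 940.
{D3}: service 680 + fixed 402 = 1082
{D1, D2}: Tring→D2 6·15=90, Joliet→D2 3·16=48, Ashby→D2 6·24=144, Ryde→D1 7·22=154, Orton→D1 4·7=28. Service 464; fixed 642; total 1106.
{D1, D2, D3}: service 450 + fixed 1044 = 1494
No other subset beats 940.

Open D2 only; minimum total cost 940.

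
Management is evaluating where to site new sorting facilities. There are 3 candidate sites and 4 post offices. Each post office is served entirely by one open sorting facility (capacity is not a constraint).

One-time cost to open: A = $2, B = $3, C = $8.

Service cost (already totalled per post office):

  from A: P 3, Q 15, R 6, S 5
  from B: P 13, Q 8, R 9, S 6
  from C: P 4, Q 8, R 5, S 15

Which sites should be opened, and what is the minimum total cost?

Open A and B; minimum total cost 27.

For any fixed open set, each post office goes to its cheapest open site; total = fixed + service.
{A, B}: P→A 3, Q→B 8, R→A 6, S→A 5. Service 22; fixed 5; total 27.
{A}: P→A 3, Q→A 15, R→A 6, S→A 5. Service 29; fixed 2; total 31.
{A, C}: service 21 + fixed 10 = 31
{A, B, C}: service 21 + fixed 13 = 34
No other subset beats 27.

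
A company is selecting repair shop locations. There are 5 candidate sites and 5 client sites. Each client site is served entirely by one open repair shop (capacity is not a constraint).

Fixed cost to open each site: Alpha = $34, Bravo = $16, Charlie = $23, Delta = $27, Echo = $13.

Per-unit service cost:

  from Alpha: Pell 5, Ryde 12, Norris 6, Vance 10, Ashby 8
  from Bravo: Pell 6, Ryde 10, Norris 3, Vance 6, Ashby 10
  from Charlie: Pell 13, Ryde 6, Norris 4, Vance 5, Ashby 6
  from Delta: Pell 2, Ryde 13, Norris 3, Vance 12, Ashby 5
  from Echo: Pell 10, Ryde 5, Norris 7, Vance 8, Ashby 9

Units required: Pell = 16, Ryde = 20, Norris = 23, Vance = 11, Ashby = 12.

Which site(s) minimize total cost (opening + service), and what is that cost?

Open Charlie, Delta and Echo; minimum total cost 379.

For any fixed open set, each client site goes to its cheapest open site; total = fixed + service.
{Charlie, Delta, Echo}: Pell→Delta 2·16=32, Ryde→Echo 5·20=100, Norris→Delta 3·23=69, Vance→Charlie 5·11=55, Ashby→Delta 5·12=60. Service 316; fixed 63; total 379.
{Bravo, Delta, Echo}: Pell→Delta 2·16=32, Ryde→Echo 5·20=100, Norris→Bravo 3·23=69, Vance→Bravo 6·11=66, Ashby→Delta 5·12=60. Service 327; fixed 56; total 383.
{Charlie, Delta}: service 336 + fixed 50 = 386
{Alpha, Bravo, Charlie, Delta, Echo}: service 316 + fixed 113 = 429
No other subset beats 379.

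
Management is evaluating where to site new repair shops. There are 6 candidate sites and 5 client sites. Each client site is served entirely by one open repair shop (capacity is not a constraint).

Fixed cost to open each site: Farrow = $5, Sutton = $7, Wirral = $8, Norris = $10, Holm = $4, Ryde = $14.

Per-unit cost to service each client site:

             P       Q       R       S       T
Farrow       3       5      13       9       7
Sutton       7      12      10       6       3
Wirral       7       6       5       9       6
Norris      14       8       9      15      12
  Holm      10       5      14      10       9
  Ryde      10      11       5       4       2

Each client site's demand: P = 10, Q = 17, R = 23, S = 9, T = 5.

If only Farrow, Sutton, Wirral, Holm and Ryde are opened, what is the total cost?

Each client site is assigned to its cheapest site among the open ones.
{Farrow, Sutton, Wirral, Holm, Ryde}: P→Farrow 3·10=30, Q→Farrow 5·17=85, R→Wirral 5·23=115, S→Ryde 4·9=36, T→Ryde 2·5=10. Service 276; fixed 38; total 314.

Total cost: 314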